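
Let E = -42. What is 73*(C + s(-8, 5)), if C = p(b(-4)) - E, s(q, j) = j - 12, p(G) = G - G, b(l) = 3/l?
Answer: 2555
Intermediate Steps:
p(G) = 0
s(q, j) = -12 + j
C = 42 (C = 0 - 1*(-42) = 0 + 42 = 42)
73*(C + s(-8, 5)) = 73*(42 + (-12 + 5)) = 73*(42 - 7) = 73*35 = 2555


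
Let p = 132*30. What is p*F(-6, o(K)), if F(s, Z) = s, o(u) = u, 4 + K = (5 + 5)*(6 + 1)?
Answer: -23760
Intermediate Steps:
K = 66 (K = -4 + (5 + 5)*(6 + 1) = -4 + 10*7 = -4 + 70 = 66)
p = 3960
p*F(-6, o(K)) = 3960*(-6) = -23760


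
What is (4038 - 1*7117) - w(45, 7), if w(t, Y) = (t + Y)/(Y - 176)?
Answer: -40023/13 ≈ -3078.7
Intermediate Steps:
w(t, Y) = (Y + t)/(-176 + Y)
(4038 - 1*7117) - w(45, 7) = (4038 - 1*7117) - (7 + 45)/(-176 + 7) = (4038 - 7117) - 52/(-169) = -3079 - (-1)*52/169 = -3079 - 1*(-4/13) = -3079 + 4/13 = -40023/13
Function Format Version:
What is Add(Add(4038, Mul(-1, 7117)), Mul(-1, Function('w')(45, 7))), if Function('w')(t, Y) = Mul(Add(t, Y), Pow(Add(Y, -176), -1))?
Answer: Rational(-40023, 13) ≈ -3078.7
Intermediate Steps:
Function('w')(t, Y) = Mul(Pow(Add(-176, Y), -1), Add(Y, t)) (Function('w')(t, Y) = Mul(Add(Y, t), Pow(Add(-176, Y), -1)) = Mul(Pow(Add(-176, Y), -1), Add(Y, t)))
Add(Add(4038, Mul(-1, 7117)), Mul(-1, Function('w')(45, 7))) = Add(Add(4038, Mul(-1, 7117)), Mul(-1, Mul(Pow(Add(-176, 7), -1), Add(7, 45)))) = Add(Add(4038, -7117), Mul(-1, Mul(Pow(-169, -1), 52))) = Add(-3079, Mul(-1, Mul(Rational(-1, 169), 52))) = Add(-3079, Mul(-1, Rational(-4, 13))) = Add(-3079, Rational(4, 13)) = Rational(-40023, 13)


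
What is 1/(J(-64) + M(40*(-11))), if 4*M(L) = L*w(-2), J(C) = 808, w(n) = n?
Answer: 1/1028 ≈ 0.00097276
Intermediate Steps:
M(L) = -L/2 (M(L) = (L*(-2))/4 = (-2*L)/4 = -L/2)
1/(J(-64) + M(40*(-11))) = 1/(808 - 20*(-11)) = 1/(808 - ½*(-440)) = 1/(808 + 220) = 1/1028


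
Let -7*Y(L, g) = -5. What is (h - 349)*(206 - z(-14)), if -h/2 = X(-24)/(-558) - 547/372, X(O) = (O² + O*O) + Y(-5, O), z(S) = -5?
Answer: -281805059/3906 ≈ -72147.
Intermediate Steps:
Y(L, g) = 5/7 (Y(L, g) = -⅐*(-5) = 5/7)
X(O) = 5/7 + 2*O² (X(O) = (O² + O*O) + 5/7 = (O² + O²) + 5/7 = 2*O² + 5/7 = 5/7 + 2*O²)
h = 27625/3906 (h = -2*((5/7 + 2*(-24)²)/(-558) - 547/372) = -2*((5/7 + 2*576)*(-1/558) - 547*1/372) = -2*((5/7 + 1152)*(-1/558) - 547/372) = -2*((8069/7)*(-1/558) - 547/372) = -2*(-8069/3906 - 547/372) = -2*(-27625/7812) = 27625/3906 ≈ 7.0724)
(h - 349)*(206 - z(-14)) = (27625/3906 - 349)*(206 - 1*(-5)) = -1335569*(206 + 5)/3906 = -1335569/3906*211 = -281805059/3906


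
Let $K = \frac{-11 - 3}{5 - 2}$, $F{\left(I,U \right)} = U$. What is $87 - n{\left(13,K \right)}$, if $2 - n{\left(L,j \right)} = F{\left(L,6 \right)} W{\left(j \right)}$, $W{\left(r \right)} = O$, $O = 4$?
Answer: $109$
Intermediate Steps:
$K = - \frac{14}{3} \approx -4.6667$
$W{\left(r \right)} = 4$
$n{\left(L,j \right)} = -22$ ($n{\left(L,j \right)} = 2 - 6 \cdot 4 = 2 - 24 = -22$)
$87 - n{\left(13,K \right)} = 87 - -22 = 87 + 22 = 109$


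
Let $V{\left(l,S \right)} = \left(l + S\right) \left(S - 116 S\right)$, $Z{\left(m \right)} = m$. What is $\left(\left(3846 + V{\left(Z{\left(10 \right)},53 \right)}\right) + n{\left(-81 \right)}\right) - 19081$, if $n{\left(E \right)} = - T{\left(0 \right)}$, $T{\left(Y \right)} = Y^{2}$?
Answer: $-399220$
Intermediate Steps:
$V{\left(l,S \right)} = - 115 S \left(S + l\right)$ ($V{\left(l,S \right)} = \left(S + l\right) \left(- 115 S\right) = - 115 S \left(S + l\right)$)
$n{\left(E \right)} = 0$ ($n{\left(E \right)} = - 0^{2} = \left(-1\right) 0 = 0$)
$\left(\left(3846 + V{\left(Z{\left(10 \right)},53 \right)}\right) + n{\left(-81 \right)}\right) - 19081 = \left(\left(3846 - 6095 \left(53 + 10\right)\right) + 0\right) - 19081 = \left(\left(3846 - 6095 \cdot 63\right) + 0\right) - 19081 = \left(\left(3846 - 383985\right) + 0\right) - 19081 = \left(-380139 + 0\right) - 19081 = -380139 - 19081 = -399220$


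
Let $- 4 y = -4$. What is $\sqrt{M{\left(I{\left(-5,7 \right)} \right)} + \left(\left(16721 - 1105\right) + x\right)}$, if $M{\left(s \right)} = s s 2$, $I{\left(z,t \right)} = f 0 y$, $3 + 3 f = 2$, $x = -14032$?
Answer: $12 \sqrt{11} \approx 39.799$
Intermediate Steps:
$y = 1$ ($y = \left(- \frac{1}{4}\right) \left(-4\right) = 1$)
$f = - \frac{1}{3}$ ($f = -1 + \frac{1}{3} \cdot 2 = -1 + \frac{2}{3} = - \frac{1}{3} \approx -0.33333$)
$I{\left(z,t \right)} = 0$ ($I{\left(z,t \right)} = \left(- \frac{1}{3}\right) 0 \cdot 1 = 0 \cdot 1 = 0$)
$M{\left(s \right)} = 2 s^{2}$ ($M{\left(s \right)} = s^{2} \cdot 2 = 2 s^{2}$)
$\sqrt{M{\left(I{\left(-5,7 \right)} \right)} + \left(\left(16721 - 1105\right) + x\right)} = \sqrt{2 \cdot 0^{2} + \left(\left(16721 - 1105\right) - 14032\right)} = \sqrt{2 \cdot 0 + \left(15616 - 14032\right)} = \sqrt{0 + 1584} = \sqrt{1584} = 12 \sqrt{11}$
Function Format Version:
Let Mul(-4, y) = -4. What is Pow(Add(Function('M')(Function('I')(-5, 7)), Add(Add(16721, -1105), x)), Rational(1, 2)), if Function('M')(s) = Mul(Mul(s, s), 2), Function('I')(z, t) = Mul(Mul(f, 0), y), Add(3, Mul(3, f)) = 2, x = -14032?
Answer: Mul(12, Pow(11, Rational(1, 2))) ≈ 39.799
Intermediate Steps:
y = 1 (y = Mul(Rational(-1, 4), -4) = 1)
f = Rational(-1, 3) (f = Add(-1, Mul(Rational(1, 3), 2)) = Add(-1, Rational(2, 3)) = Rational(-1, 3) ≈ -0.33333)
Function('I')(z, t) = 0 (Function('I')(z, t) = Mul(Mul(Rational(-1, 3), 0), 1) = Mul(0, 1) = 0)
Function('M')(s) = Mul(2, Pow(s, 2)) (Function('M')(s) = Mul(Pow(s, 2), 2) = Mul(2, Pow(s, 2)))
Pow(Add(Function('M')(Function('I')(-5, 7)), Add(Add(16721, -1105), x)), Rational(1, 2)) = Pow(Add(Mul(2, Pow(0, 2)), Add(Add(16721, -1105), -14032)), Rational(1, 2)) = Pow(Add(Mul(2, 0), Add(15616, -14032)), Rational(1, 2)) = Pow(Add(0, 1584), Rational(1, 2)) = Pow(1584, Rational(1, 2)) = Mul(12, Pow(11, Rational(1, 2)))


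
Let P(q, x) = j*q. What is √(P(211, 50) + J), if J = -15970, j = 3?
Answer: 7*I*√313 ≈ 123.84*I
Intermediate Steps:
P(q, x) = 3*q
√(P(211, 50) + J) = √(3*211 - 15970) = √(633 - 15970) = √(-15337) = 7*I*√313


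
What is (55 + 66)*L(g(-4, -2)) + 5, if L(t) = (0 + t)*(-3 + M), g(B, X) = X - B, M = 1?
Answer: -479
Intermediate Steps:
L(t) = -2*t (L(t) = (0 + t)*(-3 + 1) = t*(-2) = -2*t)
(55 + 66)*L(g(-4, -2)) + 5 = (55 + 66)*(-2*(-2 - 1*(-4))) + 5 = 121*(-2*(-2 + 4)) + 5 = 121*(-2*2) + 5 = 121*(-4) + 5 = -484 + 5 = -479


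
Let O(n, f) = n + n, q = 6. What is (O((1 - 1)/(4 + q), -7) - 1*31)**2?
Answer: 961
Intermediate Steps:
O(n, f) = 2*n
(O((1 - 1)/(4 + q), -7) - 1*31)**2 = (2*((1 - 1)/(4 + 6)) - 1*31)**2 = (2*(0/10) - 31)**2 = (2*(0*(1/10)) - 31)**2 = (2*0 - 31)**2 = (0 - 31)**2 = (-31)**2 = 961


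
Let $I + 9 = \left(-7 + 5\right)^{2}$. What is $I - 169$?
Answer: $-174$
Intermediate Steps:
$I = -5$ ($I = -9 + \left(-7 + 5\right)^{2} = -9 + \left(-2\right)^{2} = -9 + 4 = -5$)
$I - 169 = -5 - 169 = -174$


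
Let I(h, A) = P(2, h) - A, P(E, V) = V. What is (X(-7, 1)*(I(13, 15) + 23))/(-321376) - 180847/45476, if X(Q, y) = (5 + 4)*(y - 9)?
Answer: -453524420/114178867 ≈ -3.9721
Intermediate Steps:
I(h, A) = h - A
X(Q, y) = -81 + 9*y (X(Q, y) = 9*(-9 + y) = -81 + 9*y)
(X(-7, 1)*(I(13, 15) + 23))/(-321376) - 180847/45476 = ((-81 + 9*1)*((13 - 1*15) + 23))/(-321376) - 180847/45476 = ((-81 + 9)*((13 - 15) + 23))*(-1/321376) - 180847*1/45476 = -72*(-2 + 23)*(-1/321376) - 180847/45476 = -72*21*(-1/321376) - 180847/45476 = -1512*(-1/321376) - 180847/45476 = 189/40172 - 180847/45476 = -453524420/114178867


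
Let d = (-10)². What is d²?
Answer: 10000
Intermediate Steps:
d = 100
d² = 100² = 10000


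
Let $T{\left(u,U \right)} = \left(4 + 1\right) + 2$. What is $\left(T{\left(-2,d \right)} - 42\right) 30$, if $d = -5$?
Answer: $-1050$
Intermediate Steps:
$T{\left(u,U \right)} = 7$ ($T{\left(u,U \right)} = 5 + 2 = 7$)
$\left(T{\left(-2,d \right)} - 42\right) 30 = \left(7 - 42\right) 30 = \left(-35\right) 30 = -1050$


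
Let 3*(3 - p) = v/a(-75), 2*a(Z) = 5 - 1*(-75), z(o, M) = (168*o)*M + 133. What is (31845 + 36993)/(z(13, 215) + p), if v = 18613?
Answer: 8260560/56344907 ≈ 0.14661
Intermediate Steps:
z(o, M) = 133 + 168*M*o (z(o, M) = 168*M*o + 133 = 133 + 168*M*o)
a(Z) = 40 (a(Z) = (5 - 1*(-75))/2 = (5 + 75)/2 = (½)*80 = 40)
p = -18253/120 (p = 3 - 18613/(3*40) = 3 - ⅓*18613/40 = 3 - 18613/120 = -18253/120 ≈ -152.11)
(31845 + 36993)/(z(13, 215) + p) = (31845 + 36993)/((133 + 168*215*13) - 18253/120) = 68838/((133 + 469560) - 18253/120) = 68838/(469693 - 18253/120) = 68838/(56344907/120) = 68838*(120/56344907) = 8260560/56344907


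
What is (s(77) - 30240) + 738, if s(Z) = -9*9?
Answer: -29583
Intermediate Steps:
s(Z) = -81
(s(77) - 30240) + 738 = (-81 - 30240) + 738 = -30321 + 738 = -29583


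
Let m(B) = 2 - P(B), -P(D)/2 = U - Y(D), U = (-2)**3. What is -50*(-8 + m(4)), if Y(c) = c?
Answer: 1500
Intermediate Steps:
U = -8
P(D) = 16 + 2*D (P(D) = -2*(-8 - D) = 16 + 2*D)
m(B) = -14 - 2*B (m(B) = 2 - (16 + 2*B) = 2 + (-16 - 2*B) = -14 - 2*B)
-50*(-8 + m(4)) = -50*(-8 + (-14 - 2*4)) = -50*(-8 + (-14 - 8)) = -50*(-8 - 22) = -50*(-30) = 1500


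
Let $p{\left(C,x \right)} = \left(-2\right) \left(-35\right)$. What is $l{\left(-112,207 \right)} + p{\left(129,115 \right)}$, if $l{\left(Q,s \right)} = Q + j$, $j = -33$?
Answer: $-75$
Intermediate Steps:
$p{\left(C,x \right)} = 70$
$l{\left(Q,s \right)} = -33 + Q$ ($l{\left(Q,s \right)} = Q - 33 = -33 + Q$)
$l{\left(-112,207 \right)} + p{\left(129,115 \right)} = \left(-33 - 112\right) + 70 = -145 + 70 = -75$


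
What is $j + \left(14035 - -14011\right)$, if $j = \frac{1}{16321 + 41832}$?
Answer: $\frac{1630959039}{58153} \approx 28046.0$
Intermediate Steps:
$j = \frac{1}{58153} \approx 1.7196 \cdot 10^{-5}$
$j + \left(14035 - -14011\right) = \frac{1}{58153} + \left(14035 - -14011\right) = \frac{1}{58153} + \left(14035 + 14011\right) = \frac{1}{58153} + 28046 = \frac{1630959039}{58153}$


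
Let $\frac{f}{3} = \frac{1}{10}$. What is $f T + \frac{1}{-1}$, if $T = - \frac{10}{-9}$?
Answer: $- \frac{2}{3} \approx -0.66667$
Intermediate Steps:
$T = \frac{10}{9}$ ($T = \left(-10\right) \left(- \frac{1}{9}\right) = \frac{10}{9} \approx 1.1111$)
$f = \frac{3}{10} \approx 0.3$
$f T + \frac{1}{-1} = \frac{3}{10} \cdot \frac{10}{9} + \frac{1}{-1} = \frac{1}{3} - 1 = - \frac{2}{3}$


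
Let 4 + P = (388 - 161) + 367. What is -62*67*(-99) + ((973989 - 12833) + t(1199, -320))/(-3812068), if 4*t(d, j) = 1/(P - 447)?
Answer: 896722544187183/2180502896 ≈ 4.1125e+5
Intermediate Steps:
P = 590 (P = -4 + ((388 - 161) + 367) = -4 + (227 + 367) = -4 + 594 = 590)
t(d, j) = 1/572 (t(d, j) = 1/(4*(590 - 447)) = (¼)/143 = (¼)*(1/143) = 1/572)
-62*67*(-99) + ((973989 - 12833) + t(1199, -320))/(-3812068) = -62*67*(-99) + ((973989 - 12833) + 1/572)/(-3812068) = -4154*(-99) + (961156 + 1/572)*(-1/3812068) = 411246 + (549781233/572)*(-1/3812068) = 411246 - 549781233/2180502896 = 896722544187183/2180502896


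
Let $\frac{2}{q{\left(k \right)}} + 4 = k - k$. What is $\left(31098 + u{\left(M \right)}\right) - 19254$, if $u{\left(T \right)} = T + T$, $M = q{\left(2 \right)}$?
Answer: $11843$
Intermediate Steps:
$q{\left(k \right)} = - \frac{1}{2}$ ($q{\left(k \right)} = \frac{2}{-4 + \left(k - k\right)} = \frac{2}{-4 + 0} = \frac{2}{-4} = 2 \left(- \frac{1}{4}\right) = - \frac{1}{2}$)
$M = - \frac{1}{2} \approx -0.5$
$u{\left(T \right)} = 2 T$
$\left(31098 + u{\left(M \right)}\right) - 19254 = \left(31098 + 2 \left(- \frac{1}{2}\right)\right) - 19254 = \left(31098 - 1\right) - 19254 = 31097 - 19254 = 11843$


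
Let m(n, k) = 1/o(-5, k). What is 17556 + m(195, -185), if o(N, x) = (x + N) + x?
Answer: 6583499/375 ≈ 17556.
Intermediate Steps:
o(N, x) = N + 2*x (o(N, x) = (N + x) + x = N + 2*x)
m(n, k) = 1/(-5 + 2*k)
17556 + m(195, -185) = 17556 + 1/(-5 + 2*(-185)) = 17556 + 1/(-5 - 370) = 17556 + 1/(-375) = 17556 - 1/375 = 6583499/375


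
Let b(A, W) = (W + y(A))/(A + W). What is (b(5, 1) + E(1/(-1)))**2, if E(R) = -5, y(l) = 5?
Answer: 16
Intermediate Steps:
b(A, W) = (5 + W)/(A + W) (b(A, W) = (W + 5)/(A + W) = (5 + W)/(A + W))
(b(5, 1) + E(1/(-1)))**2 = ((5 + 1)/(5 + 1) - 5)**2 = (6/6 - 5)**2 = ((1/6)*6 - 5)**2 = (1 - 5)**2 = (-4)**2 = 16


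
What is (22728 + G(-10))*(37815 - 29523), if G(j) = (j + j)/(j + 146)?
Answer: 3203809062/17 ≈ 1.8846e+8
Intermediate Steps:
G(j) = 2*j/(146 + j) (G(j) = (2*j)/(146 + j) = 2*j/(146 + j))
(22728 + G(-10))*(37815 - 29523) = (22728 + 2*(-10)/(146 - 10))*(37815 - 29523) = (22728 + 2*(-10)/136)*8292 = (22728 + 2*(-10)*(1/136))*8292 = (22728 - 5/34)*8292 = (772747/34)*8292 = 3203809062/17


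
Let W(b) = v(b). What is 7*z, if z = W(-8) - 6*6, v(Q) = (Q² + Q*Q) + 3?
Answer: 665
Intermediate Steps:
v(Q) = 3 + 2*Q² (v(Q) = (Q² + Q²) + 3 = 2*Q² + 3 = 3 + 2*Q²)
W(b) = 3 + 2*b²
z = 95 (z = (3 + 2*(-8)²) - 6*6 = (3 + 2*64) - 36 = (3 + 128) - 36 = 131 - 36 = 95)
7*z = 7*95 = 665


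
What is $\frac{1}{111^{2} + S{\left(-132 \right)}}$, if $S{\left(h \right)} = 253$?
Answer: $\frac{1}{12574} \approx 7.9529 \cdot 10^{-5}$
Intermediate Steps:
$\frac{1}{111^{2} + S{\left(-132 \right)}} = \frac{1}{111^{2} + 253} = \frac{1}{12321 + 253} = \frac{1}{12574}$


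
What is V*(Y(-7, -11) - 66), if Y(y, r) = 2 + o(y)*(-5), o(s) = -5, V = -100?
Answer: 3900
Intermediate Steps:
Y(y, r) = 27 (Y(y, r) = 2 - 5*(-5) = 2 + 25 = 27)
V*(Y(-7, -11) - 66) = -100*(27 - 66) = -100*(-39) = 3900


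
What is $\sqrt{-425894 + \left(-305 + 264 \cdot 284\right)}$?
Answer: $i \sqrt{351223} \approx 592.64 i$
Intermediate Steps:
$\sqrt{-425894 + \left(-305 + 264 \cdot 284\right)} = \sqrt{-425894 + \left(-305 + 74976\right)} = \sqrt{-425894 + 74671} = \sqrt{-351223} = i \sqrt{351223}$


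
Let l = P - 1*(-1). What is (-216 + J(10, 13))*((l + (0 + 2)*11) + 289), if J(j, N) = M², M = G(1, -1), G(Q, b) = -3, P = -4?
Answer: -63756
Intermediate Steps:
M = -3
l = -3 (l = -4 - 1*(-1) = -4 + 1 = -3)
J(j, N) = 9 (J(j, N) = (-3)² = 9)
(-216 + J(10, 13))*((l + (0 + 2)*11) + 289) = (-216 + 9)*((-3 + (0 + 2)*11) + 289) = -207*((-3 + 2*11) + 289) = -207*((-3 + 22) + 289) = -207*(19 + 289) = -207*308 = -63756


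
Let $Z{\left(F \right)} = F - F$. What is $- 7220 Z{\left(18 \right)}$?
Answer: $0$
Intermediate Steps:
$Z{\left(F \right)} = 0$
$- 7220 Z{\left(18 \right)} = \left(-7220\right) 0 = 0$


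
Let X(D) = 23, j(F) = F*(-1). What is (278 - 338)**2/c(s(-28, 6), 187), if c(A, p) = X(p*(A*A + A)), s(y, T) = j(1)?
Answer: 3600/23 ≈ 156.52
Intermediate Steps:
j(F) = -F
s(y, T) = -1 (s(y, T) = -1*1 = -1)
c(A, p) = 23
(278 - 338)**2/c(s(-28, 6), 187) = (278 - 338)**2/23 = (-60)**2*(1/23) = 3600*(1/23) = 3600/23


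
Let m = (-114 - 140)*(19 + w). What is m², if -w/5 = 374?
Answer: 221044783716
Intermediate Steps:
w = -1870 (w = -5*374 = -1870)
m = 470154 (m = (-114 - 140)*(19 - 1870) = -254*(-1851) = 470154)
m² = 470154² = 221044783716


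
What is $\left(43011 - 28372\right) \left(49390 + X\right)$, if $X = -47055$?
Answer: $34182065$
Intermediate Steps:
$\left(43011 - 28372\right) \left(49390 + X\right) = \left(43011 - 28372\right) \left(49390 - 47055\right) = 14639 \cdot 2335 = 34182065$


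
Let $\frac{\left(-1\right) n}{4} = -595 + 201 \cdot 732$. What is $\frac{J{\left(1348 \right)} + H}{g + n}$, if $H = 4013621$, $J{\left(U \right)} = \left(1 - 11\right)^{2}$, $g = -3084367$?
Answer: $- \frac{445969}{407835} \approx -1.0935$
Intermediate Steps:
$J{\left(U \right)} = 100$ ($J{\left(U \right)} = \left(-10\right)^{2} = 100$)
$n = -586148$ ($n = - 4 \left(-595 + 201 \cdot 732\right) = - 4 \left(-595 + 147132\right) = \left(-4\right) 146537 = -586148$)
$\frac{J{\left(1348 \right)} + H}{g + n} = \frac{100 + 4013621}{-3084367 - 586148} = \frac{4013721}{-3670515} = 4013721 \left(- \frac{1}{3670515}\right) = - \frac{445969}{407835}$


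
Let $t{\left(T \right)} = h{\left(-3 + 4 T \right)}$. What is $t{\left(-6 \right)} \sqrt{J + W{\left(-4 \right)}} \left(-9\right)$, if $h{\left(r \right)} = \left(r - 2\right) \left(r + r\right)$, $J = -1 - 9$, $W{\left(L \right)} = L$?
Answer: $- 14094 i \sqrt{14} \approx - 52735.0 i$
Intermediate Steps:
$J = -10$
$h{\left(r \right)} = 2 r \left(-2 + r\right)$ ($h{\left(r \right)} = \left(-2 + r\right) 2 r = 2 r \left(-2 + r\right)$)
$t{\left(T \right)} = 2 \left(-5 + 4 T\right) \left(-3 + 4 T\right)$ ($t{\left(T \right)} = 2 \left(-3 + 4 T\right) \left(-2 + \left(-3 + 4 T\right)\right) = 2 \left(-3 + 4 T\right) \left(-5 + 4 T\right) = 2 \left(-5 + 4 T\right) \left(-3 + 4 T\right)$)
$t{\left(-6 \right)} \sqrt{J + W{\left(-4 \right)}} \left(-9\right) = \left(30 - -384 + 32 \left(-6\right)^{2}\right) \sqrt{-10 - 4} \left(-9\right) = \left(30 + 384 + 32 \cdot 36\right) \sqrt{-14} \left(-9\right) = \left(30 + 384 + 1152\right) i \sqrt{14} \left(-9\right) = 1566 i \sqrt{14} \left(-9\right) = - 14094 i \sqrt{14}$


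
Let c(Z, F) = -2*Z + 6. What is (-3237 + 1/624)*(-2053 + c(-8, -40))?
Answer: 1367463499/208 ≈ 6.5743e+6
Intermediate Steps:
c(Z, F) = 6 - 2*Z
(-3237 + 1/624)*(-2053 + c(-8, -40)) = (-3237 + 1/624)*(-2053 + (6 - 2*(-8))) = (-3237 + 1/624)*(-2053 + (6 + 16)) = -2019887*(-2053 + 22)/624 = -2019887/624*(-2031) = 1367463499/208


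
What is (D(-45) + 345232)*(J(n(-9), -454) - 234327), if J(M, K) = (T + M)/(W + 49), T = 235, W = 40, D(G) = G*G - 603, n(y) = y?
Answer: -7229426531558/89 ≈ -8.1230e+10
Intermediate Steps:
D(G) = -603 + G² (D(G) = G² - 603 = -603 + G²)
J(M, K) = 235/89 + M/89 (J(M, K) = (235 + M)/(40 + 49) = (235 + M)/89 = (235 + M)*(1/89) = 235/89 + M/89)
(D(-45) + 345232)*(J(n(-9), -454) - 234327) = ((-603 + (-45)²) + 345232)*((235/89 + (1/89)*(-9)) - 234327) = ((-603 + 2025) + 345232)*((235/89 - 9/89) - 234327) = (1422 + 345232)*(226/89 - 234327) = 346654*(-20854877/89) = -7229426531558/89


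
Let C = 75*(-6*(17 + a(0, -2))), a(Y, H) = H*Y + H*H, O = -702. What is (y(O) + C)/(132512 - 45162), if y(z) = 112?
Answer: -4669/43675 ≈ -0.10690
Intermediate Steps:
a(Y, H) = H² + H*Y (a(Y, H) = H*Y + H² = H² + H*Y)
C = -9450 (C = 75*(-6*(17 - 2*(-2 + 0))) = 75*(-6*(17 - 2*(-2))) = 75*(-6*(17 + 4)) = 75*(-6*21) = 75*(-126) = -9450)
(y(O) + C)/(132512 - 45162) = (112 - 9450)/(132512 - 45162) = -9338/87350 = -9338*1/87350 = -4669/43675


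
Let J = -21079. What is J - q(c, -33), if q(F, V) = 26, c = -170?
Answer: -21105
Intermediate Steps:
J - q(c, -33) = -21079 - 1*26 = -21079 - 26 = -21105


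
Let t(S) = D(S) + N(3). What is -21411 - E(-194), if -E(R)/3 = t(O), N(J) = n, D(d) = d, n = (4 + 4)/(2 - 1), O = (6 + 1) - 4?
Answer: -21378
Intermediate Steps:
O = 3 (O = 7 - 4 = 3)
n = 8 (n = 8/1 = 8*1 = 8)
N(J) = 8
t(S) = 8 + S (t(S) = S + 8 = 8 + S)
E(R) = -33 (E(R) = -3*(8 + 3) = -3*11 = -33)
-21411 - E(-194) = -21411 - 1*(-33) = -21411 + 33 = -21378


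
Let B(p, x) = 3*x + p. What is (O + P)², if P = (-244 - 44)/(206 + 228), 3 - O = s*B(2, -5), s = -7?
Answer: 370177600/47089 ≈ 7861.2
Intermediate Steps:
B(p, x) = p + 3*x
O = -88 (O = 3 - (-7)*(2 + 3*(-5)) = 3 - (-7)*(2 - 15) = 3 - (-7)*(-13) = 3 - 1*91 = 3 - 91 = -88)
P = -144/217 (P = -288/434 = -288*1/434 = -144/217 ≈ -0.66359)
(O + P)² = (-88 - 144/217)² = (-19240/217)² = 370177600/47089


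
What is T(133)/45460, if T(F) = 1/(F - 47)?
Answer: 1/3909560 ≈ 2.5578e-7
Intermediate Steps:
T(F) = 1/(-47 + F)
T(133)/45460 = 1/((-47 + 133)*45460) = (1/45460)/86 = (1/86)*(1/45460) = 1/3909560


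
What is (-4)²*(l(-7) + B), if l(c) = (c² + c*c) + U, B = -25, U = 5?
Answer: 1248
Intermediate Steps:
l(c) = 5 + 2*c² (l(c) = (c² + c*c) + 5 = (c² + c²) + 5 = 2*c² + 5 = 5 + 2*c²)
(-4)²*(l(-7) + B) = (-4)²*((5 + 2*(-7)²) - 25) = 16*((5 + 2*49) - 25) = 16*((5 + 98) - 25) = 16*(103 - 25) = 16*78 = 1248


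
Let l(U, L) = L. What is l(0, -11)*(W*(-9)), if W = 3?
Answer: 297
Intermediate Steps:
l(0, -11)*(W*(-9)) = -33*(-9) = -11*(-27) = 297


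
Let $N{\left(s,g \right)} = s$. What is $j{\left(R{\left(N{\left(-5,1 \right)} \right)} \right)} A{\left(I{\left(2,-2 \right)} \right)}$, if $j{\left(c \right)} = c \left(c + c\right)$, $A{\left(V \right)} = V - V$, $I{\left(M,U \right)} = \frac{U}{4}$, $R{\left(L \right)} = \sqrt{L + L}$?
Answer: $0$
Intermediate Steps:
$R{\left(L \right)} = \sqrt{2} \sqrt{L}$ ($R{\left(L \right)} = \sqrt{2 L} = \sqrt{2} \sqrt{L}$)
$I{\left(M,U \right)} = \frac{U}{4}$ ($I{\left(M,U \right)} = U \frac{1}{4} = \frac{U}{4}$)
$A{\left(V \right)} = 0$
$j{\left(c \right)} = 2 c^{2}$ ($j{\left(c \right)} = c 2 c = 2 c^{2}$)
$j{\left(R{\left(N{\left(-5,1 \right)} \right)} \right)} A{\left(I{\left(2,-2 \right)} \right)} = 2 \left(\sqrt{2} \sqrt{-5}\right)^{2} \cdot 0 = 2 \left(\sqrt{2} i \sqrt{5}\right)^{2} \cdot 0 = 2 \left(i \sqrt{10}\right)^{2} \cdot 0 = 2 \left(-10\right) 0 = \left(-20\right) 0 = 0$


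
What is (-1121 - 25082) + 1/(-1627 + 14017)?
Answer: -324655169/12390 ≈ -26203.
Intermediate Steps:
(-1121 - 25082) + 1/(-1627 + 14017) = -26203 + 1/12390 = -324655169/12390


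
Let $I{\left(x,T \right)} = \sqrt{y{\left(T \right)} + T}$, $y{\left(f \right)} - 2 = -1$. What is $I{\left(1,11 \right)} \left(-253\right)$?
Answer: $- 506 \sqrt{3} \approx -876.42$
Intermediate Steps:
$y{\left(f \right)} = 1$ ($y{\left(f \right)} = 2 - 1 = 1$)
$I{\left(x,T \right)} = \sqrt{1 + T}$
$I{\left(1,11 \right)} \left(-253\right) = \sqrt{1 + 11} \left(-253\right) = \sqrt{12} \left(-253\right) = 2 \sqrt{3} \left(-253\right) = - 506 \sqrt{3}$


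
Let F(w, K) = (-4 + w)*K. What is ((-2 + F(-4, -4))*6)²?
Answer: 32400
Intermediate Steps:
F(w, K) = K*(-4 + w)
((-2 + F(-4, -4))*6)² = ((-2 - 4*(-4 - 4))*6)² = ((-2 - 4*(-8))*6)² = ((-2 + 32)*6)² = (30*6)² = 180² = 32400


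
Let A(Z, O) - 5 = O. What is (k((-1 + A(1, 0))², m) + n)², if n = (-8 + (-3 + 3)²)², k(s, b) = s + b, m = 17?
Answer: 9409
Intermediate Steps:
A(Z, O) = 5 + O
k(s, b) = b + s
n = 64 (n = (-8 + 0²)² = (-8 + 0)² = (-8)² = 64)
(k((-1 + A(1, 0))², m) + n)² = ((17 + (-1 + (5 + 0))²) + 64)² = ((17 + (-1 + 5)²) + 64)² = ((17 + 4²) + 64)² = ((17 + 16) + 64)² = (33 + 64)² = 97² = 9409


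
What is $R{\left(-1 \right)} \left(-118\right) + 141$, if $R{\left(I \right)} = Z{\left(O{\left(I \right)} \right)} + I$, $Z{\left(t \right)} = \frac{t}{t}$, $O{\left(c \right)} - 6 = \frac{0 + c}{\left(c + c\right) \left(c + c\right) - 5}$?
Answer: $141$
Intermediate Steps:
$O{\left(c \right)} = 6 + \frac{c}{-5 + 4 c^{2}}$ ($O{\left(c \right)} = 6 + \frac{0 + c}{\left(c + c\right) \left(c + c\right) - 5} = 6 + \frac{c}{2 c 2 c - 5} = 6 + \frac{c}{4 c^{2} - 5} = 6 + \frac{c}{-5 + 4 c^{2}}$)
$Z{\left(t \right)} = 1$
$R{\left(I \right)} = 1 + I$
$R{\left(-1 \right)} \left(-118\right) + 141 = \left(1 - 1\right) \left(-118\right) + 141 = 0 \left(-118\right) + 141 = 0 + 141 = 141$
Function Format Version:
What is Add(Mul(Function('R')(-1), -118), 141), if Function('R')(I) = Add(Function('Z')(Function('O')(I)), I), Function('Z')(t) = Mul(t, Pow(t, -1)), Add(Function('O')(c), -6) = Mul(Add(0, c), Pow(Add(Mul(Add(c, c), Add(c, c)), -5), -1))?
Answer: 141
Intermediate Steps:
Function('O')(c) = Add(6, Mul(c, Pow(Add(-5, Mul(4, Pow(c, 2))), -1))) (Function('O')(c) = Add(6, Mul(Add(0, c), Pow(Add(Mul(Add(c, c), Add(c, c)), -5), -1))) = Add(6, Mul(c, Pow(Add(Mul(Mul(2, c), Mul(2, c)), -5), -1))) = Add(6, Mul(c, Pow(Add(Mul(4, Pow(c, 2)), -5), -1))) = Add(6, Mul(c, Pow(Add(-5, Mul(4, Pow(c, 2))), -1))))
Function('Z')(t) = 1
Function('R')(I) = Add(1, I)
Add(Mul(Function('R')(-1), -118), 141) = Add(Mul(Add(1, -1), -118), 141) = Add(Mul(0, -118), 141) = Add(0, 141) = 141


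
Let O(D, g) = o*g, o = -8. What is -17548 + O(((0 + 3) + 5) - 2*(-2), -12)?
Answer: -17452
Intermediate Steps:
O(D, g) = -8*g
-17548 + O(((0 + 3) + 5) - 2*(-2), -12) = -17548 - 8*(-12) = -17548 + 96 = -17452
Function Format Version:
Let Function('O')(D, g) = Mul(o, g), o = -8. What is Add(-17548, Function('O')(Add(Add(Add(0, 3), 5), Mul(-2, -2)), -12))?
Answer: -17452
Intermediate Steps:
Function('O')(D, g) = Mul(-8, g)
Add(-17548, Function('O')(Add(Add(Add(0, 3), 5), Mul(-2, -2)), -12)) = Add(-17548, Mul(-8, -12)) = Add(-17548, 96) = -17452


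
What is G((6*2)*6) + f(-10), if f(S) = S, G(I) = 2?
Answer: -8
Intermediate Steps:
G((6*2)*6) + f(-10) = 2 - 10 = -8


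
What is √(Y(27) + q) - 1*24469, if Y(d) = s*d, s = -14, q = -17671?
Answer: -24469 + I*√18049 ≈ -24469.0 + 134.35*I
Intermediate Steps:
Y(d) = -14*d
√(Y(27) + q) - 1*24469 = √(-14*27 - 17671) - 1*24469 = √(-378 - 17671) - 24469 = √(-18049) - 24469 = I*√18049 - 24469 = -24469 + I*√18049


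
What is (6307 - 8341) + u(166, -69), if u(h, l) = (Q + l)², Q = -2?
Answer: 3007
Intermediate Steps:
u(h, l) = (-2 + l)²
(6307 - 8341) + u(166, -69) = (6307 - 8341) + (-2 - 69)² = -2034 + (-71)² = -2034 + 5041 = 3007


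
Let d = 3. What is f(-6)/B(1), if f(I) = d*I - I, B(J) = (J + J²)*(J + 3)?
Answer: -3/2 ≈ -1.5000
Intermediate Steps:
B(J) = (3 + J)*(J + J²) (B(J) = (J + J²)*(3 + J) = (3 + J)*(J + J²))
f(I) = 2*I (f(I) = 3*I - I = 2*I)
f(-6)/B(1) = (2*(-6))/((1*(3 + 1² + 4*1))) = -12/(3 + 1 + 4) = -12/(1*8) = -12/8 = -12*⅛ = -3/2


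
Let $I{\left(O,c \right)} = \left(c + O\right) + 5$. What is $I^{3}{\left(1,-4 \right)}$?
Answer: $8$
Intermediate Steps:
$I{\left(O,c \right)} = 5 + O + c$ ($I{\left(O,c \right)} = \left(O + c\right) + 5 = 5 + O + c$)
$I^{3}{\left(1,-4 \right)} = \left(5 + 1 - 4\right)^{3} = 2^{3} = 8$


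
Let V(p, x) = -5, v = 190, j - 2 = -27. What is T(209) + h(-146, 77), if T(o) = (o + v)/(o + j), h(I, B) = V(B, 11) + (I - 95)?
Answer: -44865/184 ≈ -243.83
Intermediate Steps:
j = -25 (j = 2 - 27 = -25)
h(I, B) = -100 + I (h(I, B) = -5 + (I - 95) = -5 + (-95 + I) = -100 + I)
T(o) = (190 + o)/(-25 + o) (T(o) = (o + 190)/(o - 25) = (190 + o)/(-25 + o))
T(209) + h(-146, 77) = (190 + 209)/(-25 + 209) + (-100 - 146) = 399/184 - 246 = -44865/184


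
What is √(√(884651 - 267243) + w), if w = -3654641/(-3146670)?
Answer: √(1277772132830 + 8801361856800*√9647)/1048890 ≈ 28.052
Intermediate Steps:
w = 3654641/3146670 (w = -3654641*(-1/3146670) = 3654641/3146670 ≈ 1.1614)
√(√(884651 - 267243) + w) = √(√(884651 - 267243) + 3654641/3146670) = √(√617408 + 3654641/3146670) = √(8*√9647 + 3654641/3146670) = √(3654641/3146670 + 8*√9647)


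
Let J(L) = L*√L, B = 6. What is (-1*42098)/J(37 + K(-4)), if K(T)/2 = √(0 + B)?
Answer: -42098/(37 + 2*√6)^(3/2) ≈ -155.22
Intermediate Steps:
K(T) = 2*√6 (K(T) = 2*√(0 + 6) = 2*√6)
J(L) = L^(3/2)
(-1*42098)/J(37 + K(-4)) = (-1*42098)/((37 + 2*√6)^(3/2)) = -42098/(37 + 2*√6)^(3/2)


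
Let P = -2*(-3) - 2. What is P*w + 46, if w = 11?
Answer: 90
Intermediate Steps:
P = 4 (P = 6 - 2 = 4)
P*w + 46 = 4*11 + 46 = 44 + 46 = 90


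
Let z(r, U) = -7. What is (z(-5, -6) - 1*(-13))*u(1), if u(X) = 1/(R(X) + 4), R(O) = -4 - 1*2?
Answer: -3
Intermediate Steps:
R(O) = -6 (R(O) = -4 - 2 = -6)
u(X) = -½ (u(X) = 1/(-6 + 4) = 1/(-2) = -½)
(z(-5, -6) - 1*(-13))*u(1) = (-7 - 1*(-13))*(-½) = (-7 + 13)*(-½) = 6*(-½) = -3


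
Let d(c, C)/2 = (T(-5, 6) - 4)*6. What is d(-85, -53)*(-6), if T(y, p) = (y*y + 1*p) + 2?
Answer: -2088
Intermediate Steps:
T(y, p) = 2 + p + y² (T(y, p) = (y² + p) + 2 = (p + y²) + 2 = 2 + p + y²)
d(c, C) = 348 (d(c, C) = 2*(((2 + 6 + (-5)²) - 4)*6) = 2*(((2 + 6 + 25) - 4)*6) = 2*((33 - 4)*6) = 2*(29*6) = 2*174 = 348)
d(-85, -53)*(-6) = 348*(-6) = -2088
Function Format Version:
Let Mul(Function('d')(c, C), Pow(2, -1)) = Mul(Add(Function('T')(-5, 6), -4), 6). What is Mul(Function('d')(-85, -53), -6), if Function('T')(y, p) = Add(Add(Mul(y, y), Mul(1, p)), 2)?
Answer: -2088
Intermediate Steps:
Function('T')(y, p) = Add(2, p, Pow(y, 2)) (Function('T')(y, p) = Add(Add(Pow(y, 2), p), 2) = Add(Add(p, Pow(y, 2)), 2) = Add(2, p, Pow(y, 2)))
Function('d')(c, C) = 348 (Function('d')(c, C) = Mul(2, Mul(Add(Add(2, 6, Pow(-5, 2)), -4), 6)) = Mul(2, Mul(Add(Add(2, 6, 25), -4), 6)) = Mul(2, Mul(Add(33, -4), 6)) = Mul(2, Mul(29, 6)) = Mul(2, 174) = 348)
Mul(Function('d')(-85, -53), -6) = Mul(348, -6) = -2088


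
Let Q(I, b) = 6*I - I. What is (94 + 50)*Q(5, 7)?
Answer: 3600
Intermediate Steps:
Q(I, b) = 5*I
(94 + 50)*Q(5, 7) = (94 + 50)*(5*5) = 144*25 = 3600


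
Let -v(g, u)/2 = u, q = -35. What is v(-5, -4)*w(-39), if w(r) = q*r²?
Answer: -425880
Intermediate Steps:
w(r) = -35*r²
v(g, u) = -2*u
v(-5, -4)*w(-39) = (-2*(-4))*(-35*(-39)²) = 8*(-35*1521) = 8*(-53235) = -425880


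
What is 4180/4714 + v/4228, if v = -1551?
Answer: 5180813/9965396 ≈ 0.51988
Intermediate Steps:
4180/4714 + v/4228 = 4180/4714 - 1551/4228 = 4180*(1/4714) - 1551*1/4228 = 2090/2357 - 1551/4228 = 5180813/9965396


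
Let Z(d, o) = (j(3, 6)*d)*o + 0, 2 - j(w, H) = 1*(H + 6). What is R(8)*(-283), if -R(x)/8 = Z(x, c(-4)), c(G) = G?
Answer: 724480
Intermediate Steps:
j(w, H) = -4 - H (j(w, H) = 2 - (H + 6) = 2 - (6 + H) = 2 + (-6 - H) = -4 - H)
Z(d, o) = -10*d*o (Z(d, o) = ((-4 - 1*6)*d)*o + 0 = ((-4 - 6)*d)*o + 0 = (-10*d)*o + 0 = -10*d*o + 0 = -10*d*o)
R(x) = -320*x (R(x) = -(-80)*x*(-4) = -320*x)
R(8)*(-283) = -320*8*(-283) = -2560*(-283) = 724480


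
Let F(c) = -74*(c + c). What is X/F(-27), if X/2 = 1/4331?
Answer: 1/8653338 ≈ 1.1556e-7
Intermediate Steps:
F(c) = -148*c
X = 2/4331 ≈ 0.00046179
X/F(-27) = 2/(4331*((-148*(-27)))) = (2/4331)/3996 = (2/4331)*(1/3996) = 1/8653338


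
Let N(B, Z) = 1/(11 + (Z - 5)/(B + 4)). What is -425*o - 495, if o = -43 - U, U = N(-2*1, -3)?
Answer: 124885/7 ≈ 17841.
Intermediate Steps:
N(B, Z) = 1/(11 + (-5 + Z)/(4 + B))
U = ⅐ (U = (4 - 2*1)/(39 - 3 + 11*(-2*1)) = (4 - 2)/(39 - 3 + 11*(-2)) = 2/(39 - 3 - 22) = 2/14 = (1/14)*2 = ⅐ ≈ 0.14286)
o = -302/7 (o = -43 - 1*⅐ = -43 - ⅐ = -302/7 ≈ -43.143)
-425*o - 495 = -425*(-302/7) - 495 = 128350/7 - 495 = 124885/7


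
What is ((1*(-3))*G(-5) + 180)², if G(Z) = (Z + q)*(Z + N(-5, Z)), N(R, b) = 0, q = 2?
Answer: 18225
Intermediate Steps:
G(Z) = Z*(2 + Z) (G(Z) = (Z + 2)*(Z + 0) = (2 + Z)*Z = Z*(2 + Z))
((1*(-3))*G(-5) + 180)² = ((1*(-3))*(-5*(2 - 5)) + 180)² = (-(-15)*(-3) + 180)² = (-3*15 + 180)² = (-45 + 180)² = 135² = 18225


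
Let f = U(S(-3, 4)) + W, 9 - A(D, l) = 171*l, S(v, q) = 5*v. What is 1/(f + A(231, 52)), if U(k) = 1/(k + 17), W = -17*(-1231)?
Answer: 2/24089 ≈ 8.3025e-5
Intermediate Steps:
W = 20927
U(k) = 1/(17 + k)
A(D, l) = 9 - 171*l
f = 41855/2 (f = 1/(17 + 5*(-3)) + 20927 = 1/(17 - 15) + 20927 = 1/2 + 20927 = ½ + 20927 = 41855/2 ≈ 20928.)
1/(f + A(231, 52)) = 1/(41855/2 + (9 - 171*52)) = 1/(41855/2 + (9 - 8892)) = 1/(41855/2 - 8883) = 1/(24089/2) = 2/24089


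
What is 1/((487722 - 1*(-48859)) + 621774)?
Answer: 1/1158355 ≈ 8.6329e-7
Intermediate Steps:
1/((487722 - 1*(-48859)) + 621774) = 1/((487722 + 48859) + 621774) = 1/(536581 + 621774) = 1/1158355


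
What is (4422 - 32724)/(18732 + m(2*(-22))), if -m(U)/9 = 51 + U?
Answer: -9434/6223 ≈ -1.5160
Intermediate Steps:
m(U) = -459 - 9*U (m(U) = -9*(51 + U) = -459 - 9*U)
(4422 - 32724)/(18732 + m(2*(-22))) = (4422 - 32724)/(18732 + (-459 - 18*(-22))) = -28302/(18732 + (-459 - 9*(-44))) = -28302/(18732 + (-459 + 396)) = -28302/(18732 - 63) = -28302/18669 = -28302*1/18669 = -9434/6223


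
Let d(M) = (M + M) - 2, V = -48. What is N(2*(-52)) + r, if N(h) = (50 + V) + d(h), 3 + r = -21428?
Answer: -21639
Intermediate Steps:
r = -21431 (r = -3 - 21428 = -21431)
d(M) = -2 + 2*M (d(M) = 2*M - 2 = -2 + 2*M)
N(h) = 2*h (N(h) = (50 - 48) + (-2 + 2*h) = 2 + (-2 + 2*h) = 2*h)
N(2*(-52)) + r = 2*(2*(-52)) - 21431 = 2*(-104) - 21431 = -208 - 21431 = -21639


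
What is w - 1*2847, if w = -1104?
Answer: -3951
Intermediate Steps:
w - 1*2847 = -1104 - 1*2847 = -1104 - 2847 = -3951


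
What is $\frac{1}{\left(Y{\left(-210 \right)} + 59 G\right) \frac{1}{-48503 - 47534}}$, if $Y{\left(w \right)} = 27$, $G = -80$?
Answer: $\frac{96037}{4693} \approx 20.464$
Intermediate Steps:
$\frac{1}{\left(Y{\left(-210 \right)} + 59 G\right) \frac{1}{-48503 - 47534}} = \frac{1}{\left(27 + 59 \left(-80\right)\right) \frac{1}{-48503 - 47534}} = \frac{1}{\left(27 - 4720\right) \frac{1}{-96037}} = \frac{1}{\left(-4693\right) \left(- \frac{1}{96037}\right)} = \frac{1}{\frac{4693}{96037}} = \frac{96037}{4693}$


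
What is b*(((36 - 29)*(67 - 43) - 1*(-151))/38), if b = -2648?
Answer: -422356/19 ≈ -22229.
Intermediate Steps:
b*(((36 - 29)*(67 - 43) - 1*(-151))/38) = -2648*((36 - 29)*(67 - 43) - 1*(-151))/38 = -2648*(7*24 + 151)/38 = -2648*(168 + 151)/38 = -844712/38 = -2648*319/38 = -422356/19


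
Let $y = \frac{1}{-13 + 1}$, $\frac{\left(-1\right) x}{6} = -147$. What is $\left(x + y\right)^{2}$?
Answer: $\frac{111999889}{144} \approx 7.7778 \cdot 10^{5}$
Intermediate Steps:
$x = 882$ ($x = \left(-6\right) \left(-147\right) = 882$)
$y = - \frac{1}{12}$ ($y = \frac{1}{-12} = - \frac{1}{12} \approx -0.083333$)
$\left(x + y\right)^{2} = \left(882 - \frac{1}{12}\right)^{2} = \left(\frac{10583}{12}\right)^{2} = \frac{111999889}{144}$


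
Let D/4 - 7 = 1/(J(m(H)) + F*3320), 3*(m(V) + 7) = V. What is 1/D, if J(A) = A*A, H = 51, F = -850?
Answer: 705475/19753299 ≈ 0.035714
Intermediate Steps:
m(V) = -7 + V/3
J(A) = A**2
D = 19753299/705475 (D = 28 + 4/((-7 + (1/3)*51)**2 - 850*3320) = 28 + 4/((-7 + 17)**2 - 2822000) = 28 + 4/(10**2 - 2822000) = 28 + 4/(100 - 2822000) = 28 + 4/(-2821900) = 28 + 4*(-1/2821900) = 28 - 1/705475 = 19753299/705475 ≈ 28.000)
1/D = 1/(19753299/705475) = 705475/19753299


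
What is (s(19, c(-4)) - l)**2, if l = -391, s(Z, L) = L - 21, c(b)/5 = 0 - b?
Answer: 152100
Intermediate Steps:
c(b) = -5*b (c(b) = 5*(0 - b) = 5*(-b) = -5*b)
s(Z, L) = -21 + L
(s(19, c(-4)) - l)**2 = ((-21 - 5*(-4)) - 1*(-391))**2 = ((-21 + 20) + 391)**2 = (-1 + 391)**2 = 390**2 = 152100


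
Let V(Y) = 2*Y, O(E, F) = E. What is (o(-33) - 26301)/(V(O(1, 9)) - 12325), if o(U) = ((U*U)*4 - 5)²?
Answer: -18904900/12323 ≈ -1534.1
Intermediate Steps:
o(U) = (-5 + 4*U²)² (o(U) = (U²*4 - 5)² = (4*U² - 5)² = (-5 + 4*U²)²)
(o(-33) - 26301)/(V(O(1, 9)) - 12325) = ((-5 + 4*(-33)²)² - 26301)/(2*1 - 12325) = ((-5 + 4*1089)² - 26301)/(2 - 12325) = ((-5 + 4356)² - 26301)/(-12323) = (4351² - 26301)*(-1/12323) = (18931201 - 26301)*(-1/12323) = 18904900*(-1/12323) = -18904900/12323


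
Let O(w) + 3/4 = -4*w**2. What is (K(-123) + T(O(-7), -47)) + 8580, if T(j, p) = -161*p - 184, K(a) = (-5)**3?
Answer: 15838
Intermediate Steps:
K(a) = -125
O(w) = -3/4 - 4*w**2
T(j, p) = -184 - 161*p
(K(-123) + T(O(-7), -47)) + 8580 = (-125 + (-184 - 161*(-47))) + 8580 = (-125 + (-184 + 7567)) + 8580 = (-125 + 7383) + 8580 = 7258 + 8580 = 15838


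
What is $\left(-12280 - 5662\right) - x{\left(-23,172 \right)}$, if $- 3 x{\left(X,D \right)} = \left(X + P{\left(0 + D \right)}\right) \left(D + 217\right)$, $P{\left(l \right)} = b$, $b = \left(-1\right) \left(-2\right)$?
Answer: $-20665$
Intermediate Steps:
$b = 2$
$P{\left(l \right)} = 2$
$x{\left(X,D \right)} = - \frac{\left(2 + X\right) \left(217 + D\right)}{3}$ ($x{\left(X,D \right)} = - \frac{\left(X + 2\right) \left(D + 217\right)}{3} = - \frac{\left(2 + X\right) \left(217 + D\right)}{3}$)
$\left(-12280 - 5662\right) - x{\left(-23,172 \right)} = \left(-12280 - 5662\right) - \left(- \frac{434}{3} - - \frac{4991}{3} - \frac{344}{3} - \frac{172}{3} \left(-23\right)\right) = \left(-12280 - 5662\right) - \left(- \frac{434}{3} + \frac{4991}{3} - \frac{344}{3} + \frac{3956}{3}\right) = -17942 - 2723 = -20665$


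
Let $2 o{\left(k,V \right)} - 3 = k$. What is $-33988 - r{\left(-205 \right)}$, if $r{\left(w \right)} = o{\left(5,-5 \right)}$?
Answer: $-33992$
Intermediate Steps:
$o{\left(k,V \right)} = \frac{3}{2} + \frac{k}{2}$
$r{\left(w \right)} = 4$ ($r{\left(w \right)} = \frac{3}{2} + \frac{1}{2} \cdot 5 = \frac{3}{2} + \frac{5}{2} = 4$)
$-33988 - r{\left(-205 \right)} = -33988 - 4 = -33992$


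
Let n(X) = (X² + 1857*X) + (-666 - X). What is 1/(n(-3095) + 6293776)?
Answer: 1/10127815 ≈ 9.8738e-8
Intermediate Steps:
n(X) = -666 + X² + 1856*X
1/(n(-3095) + 6293776) = 1/((-666 + (-3095)² + 1856*(-3095)) + 6293776) = 1/((-666 + 9579025 - 5744320) + 6293776) = 1/(3834039 + 6293776) = 1/10127815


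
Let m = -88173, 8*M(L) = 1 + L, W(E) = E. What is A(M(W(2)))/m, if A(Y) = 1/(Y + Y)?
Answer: -4/264519 ≈ -1.5122e-5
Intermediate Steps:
M(L) = 1/8 + L/8 (M(L) = (1 + L)/8 = 1/8 + L/8)
A(Y) = 1/(2*Y)
A(M(W(2)))/m = (1/(2*(1/8 + (1/8)*2)))/(-88173) = (1/(2*(1/8 + 1/4)))*(-1/88173) = (1/(2*(3/8)))*(-1/88173) = ((1/2)*(8/3))*(-1/88173) = (4/3)*(-1/88173) = -4/264519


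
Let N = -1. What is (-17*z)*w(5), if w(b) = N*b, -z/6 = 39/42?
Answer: -3315/7 ≈ -473.57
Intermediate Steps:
z = -39/7 (z = -234/42 = -6*13/14 = -39/7 ≈ -5.5714)
w(b) = -b
(-17*z)*w(5) = (-17*(-39/7))*(-1*5) = (663/7)*(-5) = -3315/7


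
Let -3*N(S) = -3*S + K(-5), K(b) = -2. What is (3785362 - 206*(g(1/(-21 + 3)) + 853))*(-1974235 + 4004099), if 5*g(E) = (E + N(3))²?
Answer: 593405664475076/81 ≈ 7.3260e+12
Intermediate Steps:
N(S) = ⅔ + S (N(S) = -(-3*S - 2)/3 = -(-2 - 3*S)/3 = ⅔ + S)
g(E) = (11/3 + E)²/5 (g(E) = (E + (⅔ + 3))²/5 = (E + 11/3)²/5 = (11/3 + E)²/5)
(3785362 - 206*(g(1/(-21 + 3)) + 853))*(-1974235 + 4004099) = (3785362 - 206*((11 + 3/(-21 + 3))²/45 + 853))*(-1974235 + 4004099) = (3785362 - 206*((11 + 3/(-18))²/45 + 853))*2029864 = (3785362 - 206*((11 + 3*(-1/18))²/45 + 853))*2029864 = (3785362 - 206*((11 - ⅙)²/45 + 853))*2029864 = (3785362 - 206*((65/6)²/45 + 853))*2029864 = (3785362 - 206*((1/45)*(4225/36) + 853))*2029864 = (3785362 - 206*(845/324 + 853))*2029864 = (3785362 - 206*277217/324)*2029864 = (3785362 - 28553351/162)*2029864 = (584675293/162)*2029864 = 593405664475076/81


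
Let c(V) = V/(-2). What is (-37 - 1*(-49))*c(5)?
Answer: -30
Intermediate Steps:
c(V) = -V/2 (c(V) = V*(-½) = -V/2)
(-37 - 1*(-49))*c(5) = (-37 - 1*(-49))*(-½*5) = (-37 + 49)*(-5/2) = 12*(-5/2) = -30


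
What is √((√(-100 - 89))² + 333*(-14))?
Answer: 21*I*√11 ≈ 69.649*I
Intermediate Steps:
√((√(-100 - 89))² + 333*(-14)) = √((√(-189))² - 4662) = √((3*I*√21)² - 4662) = √(-189 - 4662) = √(-4851) = 21*I*√11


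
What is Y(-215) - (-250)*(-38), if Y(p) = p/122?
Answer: -1159215/122 ≈ -9501.8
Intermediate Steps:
Y(p) = p/122 (Y(p) = p*(1/122) = p/122)
Y(-215) - (-250)*(-38) = (1/122)*(-215) - (-250)*(-38) = -215/122 - 1*9500 = -215/122 - 9500 = -1159215/122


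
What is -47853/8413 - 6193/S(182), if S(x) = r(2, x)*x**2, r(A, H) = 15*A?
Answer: -47604584869/8360166360 ≈ -5.6942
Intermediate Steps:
S(x) = 30*x**2 (S(x) = (15*2)*x**2 = 30*x**2)
-47853/8413 - 6193/S(182) = -47853/8413 - 6193/(30*182**2) = -47853*1/8413 - 6193/(30*33124) = -47853/8413 - 6193/993720 = -47604584869/8360166360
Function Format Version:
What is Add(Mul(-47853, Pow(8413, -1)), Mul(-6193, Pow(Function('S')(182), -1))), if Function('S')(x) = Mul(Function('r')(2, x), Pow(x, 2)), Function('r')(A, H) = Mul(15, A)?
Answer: Rational(-47604584869, 8360166360) ≈ -5.6942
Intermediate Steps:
Function('S')(x) = Mul(30, Pow(x, 2)) (Function('S')(x) = Mul(Mul(15, 2), Pow(x, 2)) = Mul(30, Pow(x, 2)))
Add(Mul(-47853, Pow(8413, -1)), Mul(-6193, Pow(Function('S')(182), -1))) = Add(Mul(-47853, Pow(8413, -1)), Mul(-6193, Pow(Mul(30, Pow(182, 2)), -1))) = Add(Mul(-47853, Rational(1, 8413)), Mul(-6193, Pow(Mul(30, 33124), -1))) = Add(Rational(-47853, 8413), Mul(-6193, Pow(993720, -1))) = Add(Rational(-47853, 8413), Mul(-6193, Rational(1, 993720))) = Add(Rational(-47853, 8413), Rational(-6193, 993720)) = Rational(-47604584869, 8360166360)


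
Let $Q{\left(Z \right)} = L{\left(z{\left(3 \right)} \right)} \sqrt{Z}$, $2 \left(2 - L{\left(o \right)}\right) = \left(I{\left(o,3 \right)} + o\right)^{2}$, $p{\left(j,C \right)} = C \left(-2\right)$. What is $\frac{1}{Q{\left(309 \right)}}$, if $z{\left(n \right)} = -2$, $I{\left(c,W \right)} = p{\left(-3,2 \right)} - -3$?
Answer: $- \frac{2 \sqrt{309}}{1545} \approx -0.022755$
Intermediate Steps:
$p{\left(j,C \right)} = - 2 C$
$I{\left(c,W \right)} = -1$ ($I{\left(c,W \right)} = \left(-2\right) 2 - -3 = -4 + 3 = -1$)
$L{\left(o \right)} = 2 - \frac{\left(-1 + o\right)^{2}}{2}$
$Q{\left(Z \right)} = - \frac{5 \sqrt{Z}}{2}$ ($Q{\left(Z \right)} = \left(2 - \frac{\left(-1 - 2\right)^{2}}{2}\right) \sqrt{Z} = \left(2 - \frac{\left(-3\right)^{2}}{2}\right) \sqrt{Z} = \left(2 - \frac{9}{2}\right) \sqrt{Z} = - \frac{5 \sqrt{Z}}{2}$)
$\frac{1}{Q{\left(309 \right)}} = \frac{1}{\left(- \frac{5}{2}\right) \sqrt{309}} = - \frac{2 \sqrt{309}}{1545}$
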